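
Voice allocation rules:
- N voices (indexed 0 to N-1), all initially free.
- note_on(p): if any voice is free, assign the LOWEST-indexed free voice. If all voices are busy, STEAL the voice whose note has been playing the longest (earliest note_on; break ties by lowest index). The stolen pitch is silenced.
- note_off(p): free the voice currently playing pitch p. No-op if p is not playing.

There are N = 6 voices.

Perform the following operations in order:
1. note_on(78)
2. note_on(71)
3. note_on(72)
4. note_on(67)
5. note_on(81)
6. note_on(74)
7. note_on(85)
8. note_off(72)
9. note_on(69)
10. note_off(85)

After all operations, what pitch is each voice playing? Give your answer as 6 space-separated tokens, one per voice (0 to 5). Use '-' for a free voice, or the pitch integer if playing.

Op 1: note_on(78): voice 0 is free -> assigned | voices=[78 - - - - -]
Op 2: note_on(71): voice 1 is free -> assigned | voices=[78 71 - - - -]
Op 3: note_on(72): voice 2 is free -> assigned | voices=[78 71 72 - - -]
Op 4: note_on(67): voice 3 is free -> assigned | voices=[78 71 72 67 - -]
Op 5: note_on(81): voice 4 is free -> assigned | voices=[78 71 72 67 81 -]
Op 6: note_on(74): voice 5 is free -> assigned | voices=[78 71 72 67 81 74]
Op 7: note_on(85): all voices busy, STEAL voice 0 (pitch 78, oldest) -> assign | voices=[85 71 72 67 81 74]
Op 8: note_off(72): free voice 2 | voices=[85 71 - 67 81 74]
Op 9: note_on(69): voice 2 is free -> assigned | voices=[85 71 69 67 81 74]
Op 10: note_off(85): free voice 0 | voices=[- 71 69 67 81 74]

Answer: - 71 69 67 81 74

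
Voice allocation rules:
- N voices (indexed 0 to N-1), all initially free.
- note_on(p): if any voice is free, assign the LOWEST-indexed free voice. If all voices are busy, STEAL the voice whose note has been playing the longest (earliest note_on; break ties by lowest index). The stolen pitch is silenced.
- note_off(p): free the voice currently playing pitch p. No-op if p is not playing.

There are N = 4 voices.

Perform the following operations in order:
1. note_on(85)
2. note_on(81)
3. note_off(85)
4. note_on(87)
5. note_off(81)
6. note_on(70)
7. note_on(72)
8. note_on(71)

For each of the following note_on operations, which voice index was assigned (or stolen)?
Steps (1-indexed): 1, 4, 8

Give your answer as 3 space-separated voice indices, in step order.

Answer: 0 0 3

Derivation:
Op 1: note_on(85): voice 0 is free -> assigned | voices=[85 - - -]
Op 2: note_on(81): voice 1 is free -> assigned | voices=[85 81 - -]
Op 3: note_off(85): free voice 0 | voices=[- 81 - -]
Op 4: note_on(87): voice 0 is free -> assigned | voices=[87 81 - -]
Op 5: note_off(81): free voice 1 | voices=[87 - - -]
Op 6: note_on(70): voice 1 is free -> assigned | voices=[87 70 - -]
Op 7: note_on(72): voice 2 is free -> assigned | voices=[87 70 72 -]
Op 8: note_on(71): voice 3 is free -> assigned | voices=[87 70 72 71]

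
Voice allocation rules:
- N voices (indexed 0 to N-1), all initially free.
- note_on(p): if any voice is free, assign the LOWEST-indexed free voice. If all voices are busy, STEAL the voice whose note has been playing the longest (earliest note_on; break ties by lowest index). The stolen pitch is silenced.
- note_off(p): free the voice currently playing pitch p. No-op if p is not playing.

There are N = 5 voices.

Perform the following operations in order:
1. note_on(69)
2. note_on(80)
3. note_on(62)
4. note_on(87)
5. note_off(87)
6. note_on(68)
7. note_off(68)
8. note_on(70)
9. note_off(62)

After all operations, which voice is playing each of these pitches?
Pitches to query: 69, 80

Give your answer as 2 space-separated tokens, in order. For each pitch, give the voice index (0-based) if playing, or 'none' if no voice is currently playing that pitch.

Op 1: note_on(69): voice 0 is free -> assigned | voices=[69 - - - -]
Op 2: note_on(80): voice 1 is free -> assigned | voices=[69 80 - - -]
Op 3: note_on(62): voice 2 is free -> assigned | voices=[69 80 62 - -]
Op 4: note_on(87): voice 3 is free -> assigned | voices=[69 80 62 87 -]
Op 5: note_off(87): free voice 3 | voices=[69 80 62 - -]
Op 6: note_on(68): voice 3 is free -> assigned | voices=[69 80 62 68 -]
Op 7: note_off(68): free voice 3 | voices=[69 80 62 - -]
Op 8: note_on(70): voice 3 is free -> assigned | voices=[69 80 62 70 -]
Op 9: note_off(62): free voice 2 | voices=[69 80 - 70 -]

Answer: 0 1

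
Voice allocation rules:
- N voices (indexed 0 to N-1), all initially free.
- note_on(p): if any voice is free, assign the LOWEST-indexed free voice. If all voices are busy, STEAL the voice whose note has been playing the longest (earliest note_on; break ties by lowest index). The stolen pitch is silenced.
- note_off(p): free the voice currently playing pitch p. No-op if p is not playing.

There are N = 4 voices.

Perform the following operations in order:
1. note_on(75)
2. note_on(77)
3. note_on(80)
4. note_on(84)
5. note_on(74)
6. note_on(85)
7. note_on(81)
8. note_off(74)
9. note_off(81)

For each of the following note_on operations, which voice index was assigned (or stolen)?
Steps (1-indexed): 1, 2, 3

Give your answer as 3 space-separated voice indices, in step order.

Op 1: note_on(75): voice 0 is free -> assigned | voices=[75 - - -]
Op 2: note_on(77): voice 1 is free -> assigned | voices=[75 77 - -]
Op 3: note_on(80): voice 2 is free -> assigned | voices=[75 77 80 -]
Op 4: note_on(84): voice 3 is free -> assigned | voices=[75 77 80 84]
Op 5: note_on(74): all voices busy, STEAL voice 0 (pitch 75, oldest) -> assign | voices=[74 77 80 84]
Op 6: note_on(85): all voices busy, STEAL voice 1 (pitch 77, oldest) -> assign | voices=[74 85 80 84]
Op 7: note_on(81): all voices busy, STEAL voice 2 (pitch 80, oldest) -> assign | voices=[74 85 81 84]
Op 8: note_off(74): free voice 0 | voices=[- 85 81 84]
Op 9: note_off(81): free voice 2 | voices=[- 85 - 84]

Answer: 0 1 2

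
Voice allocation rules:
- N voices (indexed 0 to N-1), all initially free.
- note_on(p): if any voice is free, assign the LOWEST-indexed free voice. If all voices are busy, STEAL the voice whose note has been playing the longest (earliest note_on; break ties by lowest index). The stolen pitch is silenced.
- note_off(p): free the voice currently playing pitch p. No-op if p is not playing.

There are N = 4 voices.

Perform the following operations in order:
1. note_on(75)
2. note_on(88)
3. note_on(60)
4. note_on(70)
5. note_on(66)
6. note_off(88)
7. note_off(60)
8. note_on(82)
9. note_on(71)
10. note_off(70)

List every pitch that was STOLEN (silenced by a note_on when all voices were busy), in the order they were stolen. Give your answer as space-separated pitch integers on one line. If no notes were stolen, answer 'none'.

Answer: 75

Derivation:
Op 1: note_on(75): voice 0 is free -> assigned | voices=[75 - - -]
Op 2: note_on(88): voice 1 is free -> assigned | voices=[75 88 - -]
Op 3: note_on(60): voice 2 is free -> assigned | voices=[75 88 60 -]
Op 4: note_on(70): voice 3 is free -> assigned | voices=[75 88 60 70]
Op 5: note_on(66): all voices busy, STEAL voice 0 (pitch 75, oldest) -> assign | voices=[66 88 60 70]
Op 6: note_off(88): free voice 1 | voices=[66 - 60 70]
Op 7: note_off(60): free voice 2 | voices=[66 - - 70]
Op 8: note_on(82): voice 1 is free -> assigned | voices=[66 82 - 70]
Op 9: note_on(71): voice 2 is free -> assigned | voices=[66 82 71 70]
Op 10: note_off(70): free voice 3 | voices=[66 82 71 -]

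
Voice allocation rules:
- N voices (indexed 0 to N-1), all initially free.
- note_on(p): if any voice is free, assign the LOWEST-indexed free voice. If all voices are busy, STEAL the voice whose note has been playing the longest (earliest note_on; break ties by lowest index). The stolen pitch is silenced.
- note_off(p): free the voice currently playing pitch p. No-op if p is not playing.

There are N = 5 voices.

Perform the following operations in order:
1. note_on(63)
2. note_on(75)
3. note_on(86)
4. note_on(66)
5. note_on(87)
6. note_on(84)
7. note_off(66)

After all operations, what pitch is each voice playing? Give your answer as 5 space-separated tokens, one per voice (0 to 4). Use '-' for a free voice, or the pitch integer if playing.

Answer: 84 75 86 - 87

Derivation:
Op 1: note_on(63): voice 0 is free -> assigned | voices=[63 - - - -]
Op 2: note_on(75): voice 1 is free -> assigned | voices=[63 75 - - -]
Op 3: note_on(86): voice 2 is free -> assigned | voices=[63 75 86 - -]
Op 4: note_on(66): voice 3 is free -> assigned | voices=[63 75 86 66 -]
Op 5: note_on(87): voice 4 is free -> assigned | voices=[63 75 86 66 87]
Op 6: note_on(84): all voices busy, STEAL voice 0 (pitch 63, oldest) -> assign | voices=[84 75 86 66 87]
Op 7: note_off(66): free voice 3 | voices=[84 75 86 - 87]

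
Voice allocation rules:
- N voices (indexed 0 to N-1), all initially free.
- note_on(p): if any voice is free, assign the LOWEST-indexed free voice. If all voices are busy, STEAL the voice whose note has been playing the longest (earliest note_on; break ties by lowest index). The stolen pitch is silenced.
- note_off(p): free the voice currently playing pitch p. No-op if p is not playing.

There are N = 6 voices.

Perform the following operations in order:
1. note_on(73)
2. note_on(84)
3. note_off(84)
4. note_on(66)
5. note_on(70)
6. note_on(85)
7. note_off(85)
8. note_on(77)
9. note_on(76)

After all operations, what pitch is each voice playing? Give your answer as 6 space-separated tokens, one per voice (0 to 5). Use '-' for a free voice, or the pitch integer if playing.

Op 1: note_on(73): voice 0 is free -> assigned | voices=[73 - - - - -]
Op 2: note_on(84): voice 1 is free -> assigned | voices=[73 84 - - - -]
Op 3: note_off(84): free voice 1 | voices=[73 - - - - -]
Op 4: note_on(66): voice 1 is free -> assigned | voices=[73 66 - - - -]
Op 5: note_on(70): voice 2 is free -> assigned | voices=[73 66 70 - - -]
Op 6: note_on(85): voice 3 is free -> assigned | voices=[73 66 70 85 - -]
Op 7: note_off(85): free voice 3 | voices=[73 66 70 - - -]
Op 8: note_on(77): voice 3 is free -> assigned | voices=[73 66 70 77 - -]
Op 9: note_on(76): voice 4 is free -> assigned | voices=[73 66 70 77 76 -]

Answer: 73 66 70 77 76 -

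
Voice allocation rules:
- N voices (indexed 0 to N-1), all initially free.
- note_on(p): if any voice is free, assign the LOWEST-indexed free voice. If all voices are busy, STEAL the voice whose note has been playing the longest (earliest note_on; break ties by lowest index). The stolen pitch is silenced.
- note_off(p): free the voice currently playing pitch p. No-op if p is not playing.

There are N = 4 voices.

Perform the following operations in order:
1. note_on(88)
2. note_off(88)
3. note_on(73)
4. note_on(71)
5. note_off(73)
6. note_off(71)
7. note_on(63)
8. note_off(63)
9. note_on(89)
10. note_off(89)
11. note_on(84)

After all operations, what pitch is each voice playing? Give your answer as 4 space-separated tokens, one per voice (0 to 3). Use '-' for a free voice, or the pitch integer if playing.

Op 1: note_on(88): voice 0 is free -> assigned | voices=[88 - - -]
Op 2: note_off(88): free voice 0 | voices=[- - - -]
Op 3: note_on(73): voice 0 is free -> assigned | voices=[73 - - -]
Op 4: note_on(71): voice 1 is free -> assigned | voices=[73 71 - -]
Op 5: note_off(73): free voice 0 | voices=[- 71 - -]
Op 6: note_off(71): free voice 1 | voices=[- - - -]
Op 7: note_on(63): voice 0 is free -> assigned | voices=[63 - - -]
Op 8: note_off(63): free voice 0 | voices=[- - - -]
Op 9: note_on(89): voice 0 is free -> assigned | voices=[89 - - -]
Op 10: note_off(89): free voice 0 | voices=[- - - -]
Op 11: note_on(84): voice 0 is free -> assigned | voices=[84 - - -]

Answer: 84 - - -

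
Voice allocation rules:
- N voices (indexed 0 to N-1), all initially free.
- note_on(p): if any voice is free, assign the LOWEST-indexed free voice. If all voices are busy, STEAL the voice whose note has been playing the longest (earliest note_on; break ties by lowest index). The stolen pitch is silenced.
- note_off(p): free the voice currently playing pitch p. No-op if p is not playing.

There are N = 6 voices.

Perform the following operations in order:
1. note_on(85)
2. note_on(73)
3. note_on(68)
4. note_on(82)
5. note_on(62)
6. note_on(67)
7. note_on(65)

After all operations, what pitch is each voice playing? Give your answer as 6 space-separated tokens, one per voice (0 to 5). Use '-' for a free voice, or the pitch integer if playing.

Op 1: note_on(85): voice 0 is free -> assigned | voices=[85 - - - - -]
Op 2: note_on(73): voice 1 is free -> assigned | voices=[85 73 - - - -]
Op 3: note_on(68): voice 2 is free -> assigned | voices=[85 73 68 - - -]
Op 4: note_on(82): voice 3 is free -> assigned | voices=[85 73 68 82 - -]
Op 5: note_on(62): voice 4 is free -> assigned | voices=[85 73 68 82 62 -]
Op 6: note_on(67): voice 5 is free -> assigned | voices=[85 73 68 82 62 67]
Op 7: note_on(65): all voices busy, STEAL voice 0 (pitch 85, oldest) -> assign | voices=[65 73 68 82 62 67]

Answer: 65 73 68 82 62 67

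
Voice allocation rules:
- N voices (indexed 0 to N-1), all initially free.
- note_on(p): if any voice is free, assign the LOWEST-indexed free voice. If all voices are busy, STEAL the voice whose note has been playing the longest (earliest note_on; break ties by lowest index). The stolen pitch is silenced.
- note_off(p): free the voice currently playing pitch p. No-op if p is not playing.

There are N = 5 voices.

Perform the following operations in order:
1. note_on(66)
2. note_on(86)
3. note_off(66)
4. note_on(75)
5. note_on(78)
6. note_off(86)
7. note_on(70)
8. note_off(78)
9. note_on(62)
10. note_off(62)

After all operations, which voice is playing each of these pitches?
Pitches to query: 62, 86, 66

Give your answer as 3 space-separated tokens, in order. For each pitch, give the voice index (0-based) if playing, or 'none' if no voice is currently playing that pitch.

Answer: none none none

Derivation:
Op 1: note_on(66): voice 0 is free -> assigned | voices=[66 - - - -]
Op 2: note_on(86): voice 1 is free -> assigned | voices=[66 86 - - -]
Op 3: note_off(66): free voice 0 | voices=[- 86 - - -]
Op 4: note_on(75): voice 0 is free -> assigned | voices=[75 86 - - -]
Op 5: note_on(78): voice 2 is free -> assigned | voices=[75 86 78 - -]
Op 6: note_off(86): free voice 1 | voices=[75 - 78 - -]
Op 7: note_on(70): voice 1 is free -> assigned | voices=[75 70 78 - -]
Op 8: note_off(78): free voice 2 | voices=[75 70 - - -]
Op 9: note_on(62): voice 2 is free -> assigned | voices=[75 70 62 - -]
Op 10: note_off(62): free voice 2 | voices=[75 70 - - -]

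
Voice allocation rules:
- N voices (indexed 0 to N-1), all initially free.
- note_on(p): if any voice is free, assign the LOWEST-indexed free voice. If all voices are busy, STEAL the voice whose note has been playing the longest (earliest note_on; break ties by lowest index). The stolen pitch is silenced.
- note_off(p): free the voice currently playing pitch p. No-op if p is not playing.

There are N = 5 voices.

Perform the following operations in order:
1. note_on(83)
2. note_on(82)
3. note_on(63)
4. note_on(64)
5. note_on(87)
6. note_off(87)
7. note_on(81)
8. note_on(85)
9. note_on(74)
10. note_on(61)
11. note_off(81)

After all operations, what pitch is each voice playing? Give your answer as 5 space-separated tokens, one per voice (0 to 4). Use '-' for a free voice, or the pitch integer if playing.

Op 1: note_on(83): voice 0 is free -> assigned | voices=[83 - - - -]
Op 2: note_on(82): voice 1 is free -> assigned | voices=[83 82 - - -]
Op 3: note_on(63): voice 2 is free -> assigned | voices=[83 82 63 - -]
Op 4: note_on(64): voice 3 is free -> assigned | voices=[83 82 63 64 -]
Op 5: note_on(87): voice 4 is free -> assigned | voices=[83 82 63 64 87]
Op 6: note_off(87): free voice 4 | voices=[83 82 63 64 -]
Op 7: note_on(81): voice 4 is free -> assigned | voices=[83 82 63 64 81]
Op 8: note_on(85): all voices busy, STEAL voice 0 (pitch 83, oldest) -> assign | voices=[85 82 63 64 81]
Op 9: note_on(74): all voices busy, STEAL voice 1 (pitch 82, oldest) -> assign | voices=[85 74 63 64 81]
Op 10: note_on(61): all voices busy, STEAL voice 2 (pitch 63, oldest) -> assign | voices=[85 74 61 64 81]
Op 11: note_off(81): free voice 4 | voices=[85 74 61 64 -]

Answer: 85 74 61 64 -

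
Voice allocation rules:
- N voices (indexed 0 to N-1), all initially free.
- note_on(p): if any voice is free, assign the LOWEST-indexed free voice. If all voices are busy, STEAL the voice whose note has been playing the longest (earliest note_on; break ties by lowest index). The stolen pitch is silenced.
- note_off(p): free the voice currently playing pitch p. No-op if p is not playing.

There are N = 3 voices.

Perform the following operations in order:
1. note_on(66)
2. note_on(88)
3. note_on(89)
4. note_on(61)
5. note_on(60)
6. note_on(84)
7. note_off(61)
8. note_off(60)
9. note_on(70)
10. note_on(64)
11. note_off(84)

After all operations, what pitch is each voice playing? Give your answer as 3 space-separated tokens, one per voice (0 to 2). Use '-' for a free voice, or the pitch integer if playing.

Answer: 70 64 -

Derivation:
Op 1: note_on(66): voice 0 is free -> assigned | voices=[66 - -]
Op 2: note_on(88): voice 1 is free -> assigned | voices=[66 88 -]
Op 3: note_on(89): voice 2 is free -> assigned | voices=[66 88 89]
Op 4: note_on(61): all voices busy, STEAL voice 0 (pitch 66, oldest) -> assign | voices=[61 88 89]
Op 5: note_on(60): all voices busy, STEAL voice 1 (pitch 88, oldest) -> assign | voices=[61 60 89]
Op 6: note_on(84): all voices busy, STEAL voice 2 (pitch 89, oldest) -> assign | voices=[61 60 84]
Op 7: note_off(61): free voice 0 | voices=[- 60 84]
Op 8: note_off(60): free voice 1 | voices=[- - 84]
Op 9: note_on(70): voice 0 is free -> assigned | voices=[70 - 84]
Op 10: note_on(64): voice 1 is free -> assigned | voices=[70 64 84]
Op 11: note_off(84): free voice 2 | voices=[70 64 -]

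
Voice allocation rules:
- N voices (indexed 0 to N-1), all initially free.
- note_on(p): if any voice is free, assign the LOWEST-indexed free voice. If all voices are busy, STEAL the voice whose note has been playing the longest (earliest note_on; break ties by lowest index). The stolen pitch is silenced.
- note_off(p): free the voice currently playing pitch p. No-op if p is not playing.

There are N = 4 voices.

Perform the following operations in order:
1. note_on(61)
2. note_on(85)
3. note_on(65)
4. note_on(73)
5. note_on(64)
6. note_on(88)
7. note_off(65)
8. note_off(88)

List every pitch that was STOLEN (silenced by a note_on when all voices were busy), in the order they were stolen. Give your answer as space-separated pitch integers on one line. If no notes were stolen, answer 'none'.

Answer: 61 85

Derivation:
Op 1: note_on(61): voice 0 is free -> assigned | voices=[61 - - -]
Op 2: note_on(85): voice 1 is free -> assigned | voices=[61 85 - -]
Op 3: note_on(65): voice 2 is free -> assigned | voices=[61 85 65 -]
Op 4: note_on(73): voice 3 is free -> assigned | voices=[61 85 65 73]
Op 5: note_on(64): all voices busy, STEAL voice 0 (pitch 61, oldest) -> assign | voices=[64 85 65 73]
Op 6: note_on(88): all voices busy, STEAL voice 1 (pitch 85, oldest) -> assign | voices=[64 88 65 73]
Op 7: note_off(65): free voice 2 | voices=[64 88 - 73]
Op 8: note_off(88): free voice 1 | voices=[64 - - 73]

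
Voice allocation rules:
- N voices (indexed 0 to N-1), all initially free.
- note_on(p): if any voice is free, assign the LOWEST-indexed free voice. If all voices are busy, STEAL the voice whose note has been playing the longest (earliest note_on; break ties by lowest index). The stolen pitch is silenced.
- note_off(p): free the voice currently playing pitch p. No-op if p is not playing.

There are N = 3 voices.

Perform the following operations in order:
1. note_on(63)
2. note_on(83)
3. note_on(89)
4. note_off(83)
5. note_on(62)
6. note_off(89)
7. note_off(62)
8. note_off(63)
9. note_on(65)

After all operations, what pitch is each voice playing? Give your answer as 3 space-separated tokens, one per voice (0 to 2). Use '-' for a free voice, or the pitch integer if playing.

Op 1: note_on(63): voice 0 is free -> assigned | voices=[63 - -]
Op 2: note_on(83): voice 1 is free -> assigned | voices=[63 83 -]
Op 3: note_on(89): voice 2 is free -> assigned | voices=[63 83 89]
Op 4: note_off(83): free voice 1 | voices=[63 - 89]
Op 5: note_on(62): voice 1 is free -> assigned | voices=[63 62 89]
Op 6: note_off(89): free voice 2 | voices=[63 62 -]
Op 7: note_off(62): free voice 1 | voices=[63 - -]
Op 8: note_off(63): free voice 0 | voices=[- - -]
Op 9: note_on(65): voice 0 is free -> assigned | voices=[65 - -]

Answer: 65 - -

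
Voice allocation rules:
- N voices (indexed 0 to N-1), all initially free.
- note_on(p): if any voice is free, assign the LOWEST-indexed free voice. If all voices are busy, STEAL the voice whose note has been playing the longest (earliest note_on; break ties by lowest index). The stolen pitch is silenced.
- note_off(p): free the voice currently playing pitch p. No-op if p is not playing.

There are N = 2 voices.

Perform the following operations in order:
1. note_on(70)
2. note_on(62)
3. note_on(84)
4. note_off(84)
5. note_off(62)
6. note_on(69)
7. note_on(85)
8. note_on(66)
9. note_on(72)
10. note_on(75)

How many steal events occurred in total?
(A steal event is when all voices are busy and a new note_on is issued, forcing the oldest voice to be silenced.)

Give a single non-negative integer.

Answer: 4

Derivation:
Op 1: note_on(70): voice 0 is free -> assigned | voices=[70 -]
Op 2: note_on(62): voice 1 is free -> assigned | voices=[70 62]
Op 3: note_on(84): all voices busy, STEAL voice 0 (pitch 70, oldest) -> assign | voices=[84 62]
Op 4: note_off(84): free voice 0 | voices=[- 62]
Op 5: note_off(62): free voice 1 | voices=[- -]
Op 6: note_on(69): voice 0 is free -> assigned | voices=[69 -]
Op 7: note_on(85): voice 1 is free -> assigned | voices=[69 85]
Op 8: note_on(66): all voices busy, STEAL voice 0 (pitch 69, oldest) -> assign | voices=[66 85]
Op 9: note_on(72): all voices busy, STEAL voice 1 (pitch 85, oldest) -> assign | voices=[66 72]
Op 10: note_on(75): all voices busy, STEAL voice 0 (pitch 66, oldest) -> assign | voices=[75 72]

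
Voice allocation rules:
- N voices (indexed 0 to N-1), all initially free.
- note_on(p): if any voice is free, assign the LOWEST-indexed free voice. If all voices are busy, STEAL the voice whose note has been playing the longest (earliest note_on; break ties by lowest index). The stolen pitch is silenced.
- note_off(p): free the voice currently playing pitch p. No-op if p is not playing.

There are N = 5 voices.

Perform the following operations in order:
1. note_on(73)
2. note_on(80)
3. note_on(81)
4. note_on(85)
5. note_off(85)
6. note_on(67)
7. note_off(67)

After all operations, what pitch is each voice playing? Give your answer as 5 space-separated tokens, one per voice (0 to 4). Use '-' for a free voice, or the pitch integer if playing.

Answer: 73 80 81 - -

Derivation:
Op 1: note_on(73): voice 0 is free -> assigned | voices=[73 - - - -]
Op 2: note_on(80): voice 1 is free -> assigned | voices=[73 80 - - -]
Op 3: note_on(81): voice 2 is free -> assigned | voices=[73 80 81 - -]
Op 4: note_on(85): voice 3 is free -> assigned | voices=[73 80 81 85 -]
Op 5: note_off(85): free voice 3 | voices=[73 80 81 - -]
Op 6: note_on(67): voice 3 is free -> assigned | voices=[73 80 81 67 -]
Op 7: note_off(67): free voice 3 | voices=[73 80 81 - -]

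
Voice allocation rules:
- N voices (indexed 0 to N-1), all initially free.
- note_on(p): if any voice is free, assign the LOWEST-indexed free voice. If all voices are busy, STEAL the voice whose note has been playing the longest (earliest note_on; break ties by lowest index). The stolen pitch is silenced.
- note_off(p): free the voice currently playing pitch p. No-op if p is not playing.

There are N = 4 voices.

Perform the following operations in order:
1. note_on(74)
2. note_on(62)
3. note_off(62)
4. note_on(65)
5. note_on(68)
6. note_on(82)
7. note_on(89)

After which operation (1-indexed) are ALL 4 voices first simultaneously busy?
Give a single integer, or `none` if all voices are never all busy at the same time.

Op 1: note_on(74): voice 0 is free -> assigned | voices=[74 - - -]
Op 2: note_on(62): voice 1 is free -> assigned | voices=[74 62 - -]
Op 3: note_off(62): free voice 1 | voices=[74 - - -]
Op 4: note_on(65): voice 1 is free -> assigned | voices=[74 65 - -]
Op 5: note_on(68): voice 2 is free -> assigned | voices=[74 65 68 -]
Op 6: note_on(82): voice 3 is free -> assigned | voices=[74 65 68 82]
Op 7: note_on(89): all voices busy, STEAL voice 0 (pitch 74, oldest) -> assign | voices=[89 65 68 82]

Answer: 6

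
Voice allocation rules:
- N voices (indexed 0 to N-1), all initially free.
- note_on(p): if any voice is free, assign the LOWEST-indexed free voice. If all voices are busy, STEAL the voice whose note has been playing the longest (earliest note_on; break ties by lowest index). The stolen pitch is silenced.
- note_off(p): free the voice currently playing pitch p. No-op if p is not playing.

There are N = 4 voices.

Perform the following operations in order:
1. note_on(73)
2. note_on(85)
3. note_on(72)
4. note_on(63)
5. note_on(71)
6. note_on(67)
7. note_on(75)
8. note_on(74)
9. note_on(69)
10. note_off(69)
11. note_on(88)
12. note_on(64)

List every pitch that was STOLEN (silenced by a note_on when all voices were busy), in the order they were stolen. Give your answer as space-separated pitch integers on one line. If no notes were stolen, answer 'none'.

Answer: 73 85 72 63 71 67

Derivation:
Op 1: note_on(73): voice 0 is free -> assigned | voices=[73 - - -]
Op 2: note_on(85): voice 1 is free -> assigned | voices=[73 85 - -]
Op 3: note_on(72): voice 2 is free -> assigned | voices=[73 85 72 -]
Op 4: note_on(63): voice 3 is free -> assigned | voices=[73 85 72 63]
Op 5: note_on(71): all voices busy, STEAL voice 0 (pitch 73, oldest) -> assign | voices=[71 85 72 63]
Op 6: note_on(67): all voices busy, STEAL voice 1 (pitch 85, oldest) -> assign | voices=[71 67 72 63]
Op 7: note_on(75): all voices busy, STEAL voice 2 (pitch 72, oldest) -> assign | voices=[71 67 75 63]
Op 8: note_on(74): all voices busy, STEAL voice 3 (pitch 63, oldest) -> assign | voices=[71 67 75 74]
Op 9: note_on(69): all voices busy, STEAL voice 0 (pitch 71, oldest) -> assign | voices=[69 67 75 74]
Op 10: note_off(69): free voice 0 | voices=[- 67 75 74]
Op 11: note_on(88): voice 0 is free -> assigned | voices=[88 67 75 74]
Op 12: note_on(64): all voices busy, STEAL voice 1 (pitch 67, oldest) -> assign | voices=[88 64 75 74]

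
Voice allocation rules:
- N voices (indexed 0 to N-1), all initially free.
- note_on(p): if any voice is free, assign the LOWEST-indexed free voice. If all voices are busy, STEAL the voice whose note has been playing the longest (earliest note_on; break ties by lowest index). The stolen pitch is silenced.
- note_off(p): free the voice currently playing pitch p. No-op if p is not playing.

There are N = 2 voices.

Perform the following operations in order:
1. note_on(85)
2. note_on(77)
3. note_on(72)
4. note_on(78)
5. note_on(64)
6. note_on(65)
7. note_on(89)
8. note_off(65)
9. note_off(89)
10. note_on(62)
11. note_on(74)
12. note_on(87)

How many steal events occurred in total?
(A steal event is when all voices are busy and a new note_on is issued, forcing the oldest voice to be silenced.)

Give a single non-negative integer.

Op 1: note_on(85): voice 0 is free -> assigned | voices=[85 -]
Op 2: note_on(77): voice 1 is free -> assigned | voices=[85 77]
Op 3: note_on(72): all voices busy, STEAL voice 0 (pitch 85, oldest) -> assign | voices=[72 77]
Op 4: note_on(78): all voices busy, STEAL voice 1 (pitch 77, oldest) -> assign | voices=[72 78]
Op 5: note_on(64): all voices busy, STEAL voice 0 (pitch 72, oldest) -> assign | voices=[64 78]
Op 6: note_on(65): all voices busy, STEAL voice 1 (pitch 78, oldest) -> assign | voices=[64 65]
Op 7: note_on(89): all voices busy, STEAL voice 0 (pitch 64, oldest) -> assign | voices=[89 65]
Op 8: note_off(65): free voice 1 | voices=[89 -]
Op 9: note_off(89): free voice 0 | voices=[- -]
Op 10: note_on(62): voice 0 is free -> assigned | voices=[62 -]
Op 11: note_on(74): voice 1 is free -> assigned | voices=[62 74]
Op 12: note_on(87): all voices busy, STEAL voice 0 (pitch 62, oldest) -> assign | voices=[87 74]

Answer: 6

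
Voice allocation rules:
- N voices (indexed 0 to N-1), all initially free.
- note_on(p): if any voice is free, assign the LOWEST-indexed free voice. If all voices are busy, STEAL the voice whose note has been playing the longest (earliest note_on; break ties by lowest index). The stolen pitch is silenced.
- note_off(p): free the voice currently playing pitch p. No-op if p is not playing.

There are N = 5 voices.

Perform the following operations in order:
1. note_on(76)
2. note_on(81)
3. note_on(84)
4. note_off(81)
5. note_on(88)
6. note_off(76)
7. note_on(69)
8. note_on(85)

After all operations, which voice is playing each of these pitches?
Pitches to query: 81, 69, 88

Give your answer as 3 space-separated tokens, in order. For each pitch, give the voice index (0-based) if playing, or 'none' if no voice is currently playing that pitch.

Answer: none 0 1

Derivation:
Op 1: note_on(76): voice 0 is free -> assigned | voices=[76 - - - -]
Op 2: note_on(81): voice 1 is free -> assigned | voices=[76 81 - - -]
Op 3: note_on(84): voice 2 is free -> assigned | voices=[76 81 84 - -]
Op 4: note_off(81): free voice 1 | voices=[76 - 84 - -]
Op 5: note_on(88): voice 1 is free -> assigned | voices=[76 88 84 - -]
Op 6: note_off(76): free voice 0 | voices=[- 88 84 - -]
Op 7: note_on(69): voice 0 is free -> assigned | voices=[69 88 84 - -]
Op 8: note_on(85): voice 3 is free -> assigned | voices=[69 88 84 85 -]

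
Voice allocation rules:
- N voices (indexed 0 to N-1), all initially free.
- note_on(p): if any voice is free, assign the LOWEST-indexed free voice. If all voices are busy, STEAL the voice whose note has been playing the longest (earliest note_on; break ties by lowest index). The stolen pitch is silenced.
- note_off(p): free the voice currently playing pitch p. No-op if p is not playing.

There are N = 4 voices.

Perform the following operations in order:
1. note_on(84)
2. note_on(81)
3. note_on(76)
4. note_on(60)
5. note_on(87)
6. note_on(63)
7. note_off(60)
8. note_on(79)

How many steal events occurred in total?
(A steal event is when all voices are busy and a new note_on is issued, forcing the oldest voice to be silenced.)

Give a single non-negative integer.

Op 1: note_on(84): voice 0 is free -> assigned | voices=[84 - - -]
Op 2: note_on(81): voice 1 is free -> assigned | voices=[84 81 - -]
Op 3: note_on(76): voice 2 is free -> assigned | voices=[84 81 76 -]
Op 4: note_on(60): voice 3 is free -> assigned | voices=[84 81 76 60]
Op 5: note_on(87): all voices busy, STEAL voice 0 (pitch 84, oldest) -> assign | voices=[87 81 76 60]
Op 6: note_on(63): all voices busy, STEAL voice 1 (pitch 81, oldest) -> assign | voices=[87 63 76 60]
Op 7: note_off(60): free voice 3 | voices=[87 63 76 -]
Op 8: note_on(79): voice 3 is free -> assigned | voices=[87 63 76 79]

Answer: 2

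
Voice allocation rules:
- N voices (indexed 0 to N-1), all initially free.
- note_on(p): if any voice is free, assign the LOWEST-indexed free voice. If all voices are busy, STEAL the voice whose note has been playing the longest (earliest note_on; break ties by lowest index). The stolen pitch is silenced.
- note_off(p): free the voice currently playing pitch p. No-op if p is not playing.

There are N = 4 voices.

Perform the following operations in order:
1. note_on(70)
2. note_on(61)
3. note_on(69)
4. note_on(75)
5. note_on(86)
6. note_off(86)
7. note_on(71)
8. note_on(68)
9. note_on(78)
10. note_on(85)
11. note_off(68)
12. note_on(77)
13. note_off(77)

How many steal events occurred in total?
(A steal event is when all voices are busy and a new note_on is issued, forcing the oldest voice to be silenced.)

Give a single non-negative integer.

Answer: 4

Derivation:
Op 1: note_on(70): voice 0 is free -> assigned | voices=[70 - - -]
Op 2: note_on(61): voice 1 is free -> assigned | voices=[70 61 - -]
Op 3: note_on(69): voice 2 is free -> assigned | voices=[70 61 69 -]
Op 4: note_on(75): voice 3 is free -> assigned | voices=[70 61 69 75]
Op 5: note_on(86): all voices busy, STEAL voice 0 (pitch 70, oldest) -> assign | voices=[86 61 69 75]
Op 6: note_off(86): free voice 0 | voices=[- 61 69 75]
Op 7: note_on(71): voice 0 is free -> assigned | voices=[71 61 69 75]
Op 8: note_on(68): all voices busy, STEAL voice 1 (pitch 61, oldest) -> assign | voices=[71 68 69 75]
Op 9: note_on(78): all voices busy, STEAL voice 2 (pitch 69, oldest) -> assign | voices=[71 68 78 75]
Op 10: note_on(85): all voices busy, STEAL voice 3 (pitch 75, oldest) -> assign | voices=[71 68 78 85]
Op 11: note_off(68): free voice 1 | voices=[71 - 78 85]
Op 12: note_on(77): voice 1 is free -> assigned | voices=[71 77 78 85]
Op 13: note_off(77): free voice 1 | voices=[71 - 78 85]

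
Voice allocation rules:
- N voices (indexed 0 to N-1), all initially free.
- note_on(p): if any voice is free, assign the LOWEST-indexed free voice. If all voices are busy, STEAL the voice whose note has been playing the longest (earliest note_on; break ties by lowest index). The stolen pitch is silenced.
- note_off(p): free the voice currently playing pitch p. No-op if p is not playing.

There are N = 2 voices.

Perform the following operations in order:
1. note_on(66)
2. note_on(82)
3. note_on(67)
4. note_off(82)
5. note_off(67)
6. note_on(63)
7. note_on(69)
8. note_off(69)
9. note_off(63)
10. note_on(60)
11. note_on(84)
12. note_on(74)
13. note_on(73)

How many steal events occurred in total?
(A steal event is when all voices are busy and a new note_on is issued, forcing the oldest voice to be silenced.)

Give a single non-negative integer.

Answer: 3

Derivation:
Op 1: note_on(66): voice 0 is free -> assigned | voices=[66 -]
Op 2: note_on(82): voice 1 is free -> assigned | voices=[66 82]
Op 3: note_on(67): all voices busy, STEAL voice 0 (pitch 66, oldest) -> assign | voices=[67 82]
Op 4: note_off(82): free voice 1 | voices=[67 -]
Op 5: note_off(67): free voice 0 | voices=[- -]
Op 6: note_on(63): voice 0 is free -> assigned | voices=[63 -]
Op 7: note_on(69): voice 1 is free -> assigned | voices=[63 69]
Op 8: note_off(69): free voice 1 | voices=[63 -]
Op 9: note_off(63): free voice 0 | voices=[- -]
Op 10: note_on(60): voice 0 is free -> assigned | voices=[60 -]
Op 11: note_on(84): voice 1 is free -> assigned | voices=[60 84]
Op 12: note_on(74): all voices busy, STEAL voice 0 (pitch 60, oldest) -> assign | voices=[74 84]
Op 13: note_on(73): all voices busy, STEAL voice 1 (pitch 84, oldest) -> assign | voices=[74 73]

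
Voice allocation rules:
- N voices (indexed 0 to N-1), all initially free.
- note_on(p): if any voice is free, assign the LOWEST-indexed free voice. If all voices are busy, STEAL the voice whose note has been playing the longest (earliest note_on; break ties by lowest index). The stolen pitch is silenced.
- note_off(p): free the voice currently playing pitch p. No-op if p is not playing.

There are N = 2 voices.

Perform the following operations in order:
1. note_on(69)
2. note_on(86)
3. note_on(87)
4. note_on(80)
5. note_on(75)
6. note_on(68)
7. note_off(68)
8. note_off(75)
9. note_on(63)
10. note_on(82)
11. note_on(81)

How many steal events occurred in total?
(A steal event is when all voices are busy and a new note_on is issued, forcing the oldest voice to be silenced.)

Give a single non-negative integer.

Answer: 5

Derivation:
Op 1: note_on(69): voice 0 is free -> assigned | voices=[69 -]
Op 2: note_on(86): voice 1 is free -> assigned | voices=[69 86]
Op 3: note_on(87): all voices busy, STEAL voice 0 (pitch 69, oldest) -> assign | voices=[87 86]
Op 4: note_on(80): all voices busy, STEAL voice 1 (pitch 86, oldest) -> assign | voices=[87 80]
Op 5: note_on(75): all voices busy, STEAL voice 0 (pitch 87, oldest) -> assign | voices=[75 80]
Op 6: note_on(68): all voices busy, STEAL voice 1 (pitch 80, oldest) -> assign | voices=[75 68]
Op 7: note_off(68): free voice 1 | voices=[75 -]
Op 8: note_off(75): free voice 0 | voices=[- -]
Op 9: note_on(63): voice 0 is free -> assigned | voices=[63 -]
Op 10: note_on(82): voice 1 is free -> assigned | voices=[63 82]
Op 11: note_on(81): all voices busy, STEAL voice 0 (pitch 63, oldest) -> assign | voices=[81 82]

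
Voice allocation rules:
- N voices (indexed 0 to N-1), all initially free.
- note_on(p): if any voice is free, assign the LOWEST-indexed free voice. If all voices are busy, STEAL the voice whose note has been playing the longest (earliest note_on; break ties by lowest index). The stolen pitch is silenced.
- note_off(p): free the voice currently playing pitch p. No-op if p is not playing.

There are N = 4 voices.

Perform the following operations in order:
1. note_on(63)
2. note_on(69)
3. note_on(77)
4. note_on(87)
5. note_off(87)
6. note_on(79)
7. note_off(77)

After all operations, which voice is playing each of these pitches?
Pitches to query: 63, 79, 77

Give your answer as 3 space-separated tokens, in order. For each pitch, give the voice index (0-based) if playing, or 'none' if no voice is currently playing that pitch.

Answer: 0 3 none

Derivation:
Op 1: note_on(63): voice 0 is free -> assigned | voices=[63 - - -]
Op 2: note_on(69): voice 1 is free -> assigned | voices=[63 69 - -]
Op 3: note_on(77): voice 2 is free -> assigned | voices=[63 69 77 -]
Op 4: note_on(87): voice 3 is free -> assigned | voices=[63 69 77 87]
Op 5: note_off(87): free voice 3 | voices=[63 69 77 -]
Op 6: note_on(79): voice 3 is free -> assigned | voices=[63 69 77 79]
Op 7: note_off(77): free voice 2 | voices=[63 69 - 79]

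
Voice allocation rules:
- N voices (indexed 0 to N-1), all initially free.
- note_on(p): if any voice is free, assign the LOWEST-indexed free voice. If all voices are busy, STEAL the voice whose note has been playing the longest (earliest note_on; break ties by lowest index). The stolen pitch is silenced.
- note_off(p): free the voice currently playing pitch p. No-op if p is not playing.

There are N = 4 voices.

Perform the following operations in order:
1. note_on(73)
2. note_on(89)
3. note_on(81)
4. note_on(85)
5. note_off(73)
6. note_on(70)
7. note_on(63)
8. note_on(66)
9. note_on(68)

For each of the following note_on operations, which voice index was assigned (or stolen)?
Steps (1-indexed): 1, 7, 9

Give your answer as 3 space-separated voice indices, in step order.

Op 1: note_on(73): voice 0 is free -> assigned | voices=[73 - - -]
Op 2: note_on(89): voice 1 is free -> assigned | voices=[73 89 - -]
Op 3: note_on(81): voice 2 is free -> assigned | voices=[73 89 81 -]
Op 4: note_on(85): voice 3 is free -> assigned | voices=[73 89 81 85]
Op 5: note_off(73): free voice 0 | voices=[- 89 81 85]
Op 6: note_on(70): voice 0 is free -> assigned | voices=[70 89 81 85]
Op 7: note_on(63): all voices busy, STEAL voice 1 (pitch 89, oldest) -> assign | voices=[70 63 81 85]
Op 8: note_on(66): all voices busy, STEAL voice 2 (pitch 81, oldest) -> assign | voices=[70 63 66 85]
Op 9: note_on(68): all voices busy, STEAL voice 3 (pitch 85, oldest) -> assign | voices=[70 63 66 68]

Answer: 0 1 3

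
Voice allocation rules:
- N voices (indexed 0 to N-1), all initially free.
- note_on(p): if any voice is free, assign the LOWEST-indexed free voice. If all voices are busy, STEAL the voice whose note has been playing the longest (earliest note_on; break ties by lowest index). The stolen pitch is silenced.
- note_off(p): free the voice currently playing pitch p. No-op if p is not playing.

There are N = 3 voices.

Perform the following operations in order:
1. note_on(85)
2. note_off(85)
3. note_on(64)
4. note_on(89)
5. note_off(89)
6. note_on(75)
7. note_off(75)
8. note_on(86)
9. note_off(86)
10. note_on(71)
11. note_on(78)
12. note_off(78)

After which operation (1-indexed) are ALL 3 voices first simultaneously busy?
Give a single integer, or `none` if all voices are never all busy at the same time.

Answer: 11

Derivation:
Op 1: note_on(85): voice 0 is free -> assigned | voices=[85 - -]
Op 2: note_off(85): free voice 0 | voices=[- - -]
Op 3: note_on(64): voice 0 is free -> assigned | voices=[64 - -]
Op 4: note_on(89): voice 1 is free -> assigned | voices=[64 89 -]
Op 5: note_off(89): free voice 1 | voices=[64 - -]
Op 6: note_on(75): voice 1 is free -> assigned | voices=[64 75 -]
Op 7: note_off(75): free voice 1 | voices=[64 - -]
Op 8: note_on(86): voice 1 is free -> assigned | voices=[64 86 -]
Op 9: note_off(86): free voice 1 | voices=[64 - -]
Op 10: note_on(71): voice 1 is free -> assigned | voices=[64 71 -]
Op 11: note_on(78): voice 2 is free -> assigned | voices=[64 71 78]
Op 12: note_off(78): free voice 2 | voices=[64 71 -]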